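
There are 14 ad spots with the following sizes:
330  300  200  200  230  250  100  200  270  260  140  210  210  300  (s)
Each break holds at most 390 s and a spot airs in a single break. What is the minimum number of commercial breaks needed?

12

Total = 330 + 300 + 300 + 270 + 260 + 250 + 230 + 210 + 210 + 200 + 200 + 200 + 140 + 100 = 3200 s.
Lower bound: ⌈3200/390⌉ = 9 commercial breaks.
Also, 12 ad spots each exceed 195 s, and no two of those can share a break, so at least 12 commercial breaks are needed.
A packing using 12 commercial breaks:
  break 1: 330 = 330
  break 2: 300 = 300
  break 3: 300 = 300
  break 4: 270 + 100 = 370
  break 5: 260 = 260
  break 6: 250 + 140 = 390
  break 7: 230 = 230
  break 8: 210 = 210
  break 9: 210 = 210
  break 10: 200 = 200
  break 11: 200 = 200
  break 12: 200 = 200
This matches the lower bound, so 12 is optimal.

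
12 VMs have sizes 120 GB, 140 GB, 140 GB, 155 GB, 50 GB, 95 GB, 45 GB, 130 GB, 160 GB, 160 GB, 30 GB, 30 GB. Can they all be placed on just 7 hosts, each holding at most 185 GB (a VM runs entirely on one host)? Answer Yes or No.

No

Total = 1255 GB; ⌈1255/185⌉ = 7.
8 VMs each exceed half the capacity and cannot share a host, forcing at least 8 hosts.
At least 8 hosts are required, but only 7 are allowed.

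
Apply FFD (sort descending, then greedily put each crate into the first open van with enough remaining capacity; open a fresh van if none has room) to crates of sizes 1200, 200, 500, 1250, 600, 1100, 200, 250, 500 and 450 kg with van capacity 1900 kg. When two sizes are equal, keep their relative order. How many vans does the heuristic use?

Sorted descending: 1250, 1200, 1100, 600, 500, 500, 450, 250, 200, 200.
  1250 → van 1 (new)  [load 1250/1900]
  1200 → van 2 (new)  [load 1200/1900]
  1100 → van 3 (new)  [load 1100/1900]
  600 → van 1  [load 1850/1900]
  500 → van 2  [load 1700/1900]
  500 → van 3  [load 1600/1900]
  450 → van 4 (new)  [load 450/1900]
  250 → van 3  [load 1850/1900]
  200 → van 2  [load 1900/1900]
  200 → van 4  [load 650/1900]
4 vans opened.

4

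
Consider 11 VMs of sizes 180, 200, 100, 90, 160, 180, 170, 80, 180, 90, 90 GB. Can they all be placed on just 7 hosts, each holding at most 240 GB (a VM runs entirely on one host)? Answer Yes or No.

Total = 1520 GB; ⌈1520/240⌉ = 7.
The bound of 7 does not rule out 7, but exhaustive search shows no assignment into 7 hosts of capacity 240 GB exists — the minimum is 8.

No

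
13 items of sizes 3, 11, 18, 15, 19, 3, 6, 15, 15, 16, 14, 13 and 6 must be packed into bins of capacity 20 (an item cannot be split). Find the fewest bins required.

Total = 19 + 18 + 16 + 15 + 15 + 15 + 14 + 13 + 11 + 6 + 6 + 3 + 3 = 154.
Lower bound: ⌈154/20⌉ = 8 bins.
Also, 9 items each exceed 10, and no two of those can share a bin, so at least 9 bins are needed.
A packing using 9 bins:
  bin 1: 19 = 19
  bin 2: 18 = 18
  bin 3: 16 + 3 = 19
  bin 4: 15 + 3 = 18
  bin 5: 15 = 15
  bin 6: 15 = 15
  bin 7: 14 + 6 = 20
  bin 8: 13 + 6 = 19
  bin 9: 11 = 11
This matches the lower bound, so 9 is optimal.

9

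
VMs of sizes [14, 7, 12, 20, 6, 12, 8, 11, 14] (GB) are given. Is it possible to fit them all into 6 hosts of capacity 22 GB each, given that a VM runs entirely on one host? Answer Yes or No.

A valid assignment using 6 hosts:
  host 1: 20 = 20
  host 2: 14 + 8 = 22
  host 3: 14 + 7 = 21
  host 4: 12 + 6 = 18
  host 5: 12 = 12
  host 6: 11 = 11
Every load is within 22 GB, so 6 hosts suffice.

Yes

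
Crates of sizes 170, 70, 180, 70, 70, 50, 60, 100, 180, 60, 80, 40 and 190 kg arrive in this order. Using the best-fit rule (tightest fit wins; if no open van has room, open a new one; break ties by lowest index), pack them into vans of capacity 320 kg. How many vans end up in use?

5

  170 → van 1 (new)  [load 170/320]
  70 → van 1  [load 240/320]
  180 → van 2 (new)  [load 180/320]
  70 → van 1  [load 310/320]
  70 → van 2  [load 250/320]
  50 → van 2  [load 300/320]
  60 → van 3 (new)  [load 60/320]
  100 → van 3  [load 160/320]
  180 → van 4 (new)  [load 180/320]
  60 → van 4  [load 240/320]
  80 → van 4  [load 320/320]
  40 → van 3  [load 200/320]
  190 → van 5 (new)  [load 190/320]
5 vans opened.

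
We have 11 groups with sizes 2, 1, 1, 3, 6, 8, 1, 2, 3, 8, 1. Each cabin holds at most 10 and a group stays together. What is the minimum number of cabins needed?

4

Total = 8 + 8 + 6 + 3 + 3 + 2 + 2 + 1 + 1 + 1 + 1 = 36.
Lower bound: ⌈36/10⌉ = 4 cabins.
A packing using 4 cabins:
  cabin 1: 8 + 2 = 10
  cabin 2: 8 + 2 = 10
  cabin 3: 6 + 3 + 1 = 10
  cabin 4: 3 + 1 + 1 + 1 = 6
This matches the lower bound, so 4 is optimal.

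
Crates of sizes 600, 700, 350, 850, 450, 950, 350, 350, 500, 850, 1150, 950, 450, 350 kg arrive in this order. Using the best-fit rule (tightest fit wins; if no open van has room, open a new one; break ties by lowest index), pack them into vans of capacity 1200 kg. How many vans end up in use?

  600 → van 1 (new)  [load 600/1200]
  700 → van 2 (new)  [load 700/1200]
  350 → van 2  [load 1050/1200]
  850 → van 3 (new)  [load 850/1200]
  450 → van 1  [load 1050/1200]
  950 → van 4 (new)  [load 950/1200]
  350 → van 3  [load 1200/1200]
  350 → van 5 (new)  [load 350/1200]
  500 → van 5  [load 850/1200]
  850 → van 6 (new)  [load 850/1200]
  1150 → van 7 (new)  [load 1150/1200]
  950 → van 8 (new)  [load 950/1200]
  450 → van 9 (new)  [load 450/1200]
  350 → van 5  [load 1200/1200]
9 vans opened.

9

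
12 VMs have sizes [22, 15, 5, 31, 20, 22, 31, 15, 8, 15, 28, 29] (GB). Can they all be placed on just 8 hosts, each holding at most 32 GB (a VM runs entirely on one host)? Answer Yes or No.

Total = 241 GB; ⌈241/32⌉ = 8.
The bound of 8 does not rule out 8, but exhaustive search shows no assignment into 8 hosts of capacity 32 GB exists — the minimum is 9.

No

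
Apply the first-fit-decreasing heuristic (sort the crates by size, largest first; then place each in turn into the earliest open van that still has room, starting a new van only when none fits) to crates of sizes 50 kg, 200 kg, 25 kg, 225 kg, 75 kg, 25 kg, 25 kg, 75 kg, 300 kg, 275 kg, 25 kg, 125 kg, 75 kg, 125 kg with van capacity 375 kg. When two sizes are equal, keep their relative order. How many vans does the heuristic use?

5

Sorted descending: 300, 275, 225, 200, 125, 125, 75, 75, 75, 50, 25, 25, 25, 25.
  300 → van 1 (new)  [load 300/375]
  275 → van 2 (new)  [load 275/375]
  225 → van 3 (new)  [load 225/375]
  200 → van 4 (new)  [load 200/375]
  125 → van 3  [load 350/375]
  125 → van 4  [load 325/375]
  75 → van 1  [load 375/375]
  75 → van 2  [load 350/375]
  75 → van 5 (new)  [load 75/375]
  50 → van 4  [load 375/375]
  25 → van 2  [load 375/375]
  25 → van 3  [load 375/375]
  25 → van 5  [load 100/375]
  25 → van 5  [load 125/375]
5 vans opened.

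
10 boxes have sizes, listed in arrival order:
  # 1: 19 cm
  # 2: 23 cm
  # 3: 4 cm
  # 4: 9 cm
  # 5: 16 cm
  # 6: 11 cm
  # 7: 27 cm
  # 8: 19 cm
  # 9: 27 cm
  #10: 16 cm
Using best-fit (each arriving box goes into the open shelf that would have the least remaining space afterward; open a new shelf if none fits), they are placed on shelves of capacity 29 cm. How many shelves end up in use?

  19 → shelf 1 (new)  [load 19/29]
  23 → shelf 2 (new)  [load 23/29]
  4 → shelf 2  [load 27/29]
  9 → shelf 1  [load 28/29]
  16 → shelf 3 (new)  [load 16/29]
  11 → shelf 3  [load 27/29]
  27 → shelf 4 (new)  [load 27/29]
  19 → shelf 5 (new)  [load 19/29]
  27 → shelf 6 (new)  [load 27/29]
  16 → shelf 7 (new)  [load 16/29]
7 shelves opened.

7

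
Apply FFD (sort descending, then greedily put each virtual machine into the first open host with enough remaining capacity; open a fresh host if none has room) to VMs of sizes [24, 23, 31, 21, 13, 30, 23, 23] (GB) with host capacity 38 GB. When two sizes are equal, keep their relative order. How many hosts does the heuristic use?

7

Sorted descending: 31, 30, 24, 23, 23, 23, 21, 13.
  31 → host 1 (new)  [load 31/38]
  30 → host 2 (new)  [load 30/38]
  24 → host 3 (new)  [load 24/38]
  23 → host 4 (new)  [load 23/38]
  23 → host 5 (new)  [load 23/38]
  23 → host 6 (new)  [load 23/38]
  21 → host 7 (new)  [load 21/38]
  13 → host 3  [load 37/38]
7 hosts opened.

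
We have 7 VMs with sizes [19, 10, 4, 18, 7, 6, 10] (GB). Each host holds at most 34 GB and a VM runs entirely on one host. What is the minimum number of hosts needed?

3

Total = 19 + 18 + 10 + 10 + 7 + 6 + 4 = 74 GB.
Lower bound: ⌈74/34⌉ = 3 hosts.
A packing using 3 hosts:
  host 1: 19 + 10 + 4 = 33
  host 2: 18 + 10 + 6 = 34
  host 3: 7 = 7
This matches the lower bound, so 3 is optimal.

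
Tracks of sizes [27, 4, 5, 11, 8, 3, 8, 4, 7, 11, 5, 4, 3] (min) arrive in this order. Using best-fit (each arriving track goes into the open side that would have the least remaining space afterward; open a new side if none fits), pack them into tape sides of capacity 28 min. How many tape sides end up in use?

  27 → side 1 (new)  [load 27/28]
  4 → side 2 (new)  [load 4/28]
  5 → side 2  [load 9/28]
  11 → side 2  [load 20/28]
  8 → side 2  [load 28/28]
  3 → side 3 (new)  [load 3/28]
  8 → side 3  [load 11/28]
  4 → side 3  [load 15/28]
  7 → side 3  [load 22/28]
  11 → side 4 (new)  [load 11/28]
  5 → side 3  [load 27/28]
  4 → side 4  [load 15/28]
  3 → side 4  [load 18/28]
4 tape sides opened.

4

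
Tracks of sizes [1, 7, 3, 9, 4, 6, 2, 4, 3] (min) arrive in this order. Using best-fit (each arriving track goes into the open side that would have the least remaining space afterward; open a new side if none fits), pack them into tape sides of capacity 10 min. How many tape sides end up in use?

4

  1 → side 1 (new)  [load 1/10]
  7 → side 1  [load 8/10]
  3 → side 2 (new)  [load 3/10]
  9 → side 3 (new)  [load 9/10]
  4 → side 2  [load 7/10]
  6 → side 4 (new)  [load 6/10]
  2 → side 1  [load 10/10]
  4 → side 4  [load 10/10]
  3 → side 2  [load 10/10]
4 tape sides opened.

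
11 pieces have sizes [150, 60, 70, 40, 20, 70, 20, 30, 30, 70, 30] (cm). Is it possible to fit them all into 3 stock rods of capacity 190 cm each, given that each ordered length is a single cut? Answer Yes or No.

Total = 590 cm; ⌈590/190⌉ = 4.
At least 4 stock rods are required, but only 3 are allowed.

No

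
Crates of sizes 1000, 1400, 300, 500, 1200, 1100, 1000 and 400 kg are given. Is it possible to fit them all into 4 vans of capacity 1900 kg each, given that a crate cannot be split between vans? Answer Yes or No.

Total = 6900 kg; ⌈6900/1900⌉ = 4.
5 crates each exceed half the capacity and cannot share a van, forcing at least 5 vans.
At least 5 vans are required, but only 4 are allowed.

No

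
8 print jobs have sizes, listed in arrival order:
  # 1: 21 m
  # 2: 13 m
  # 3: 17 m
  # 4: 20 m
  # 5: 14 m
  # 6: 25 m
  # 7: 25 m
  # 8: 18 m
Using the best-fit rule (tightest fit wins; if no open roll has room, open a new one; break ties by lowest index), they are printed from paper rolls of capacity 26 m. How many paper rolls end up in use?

  21 → roll 1 (new)  [load 21/26]
  13 → roll 2 (new)  [load 13/26]
  17 → roll 3 (new)  [load 17/26]
  20 → roll 4 (new)  [load 20/26]
  14 → roll 5 (new)  [load 14/26]
  25 → roll 6 (new)  [load 25/26]
  25 → roll 7 (new)  [load 25/26]
  18 → roll 8 (new)  [load 18/26]
8 paper rolls opened.

8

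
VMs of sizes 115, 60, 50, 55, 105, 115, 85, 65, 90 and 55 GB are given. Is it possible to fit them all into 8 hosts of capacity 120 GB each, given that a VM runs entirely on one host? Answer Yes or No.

A valid assignment using 8 hosts:
  host 1: 115 = 115
  host 2: 115 = 115
  host 3: 105 = 105
  host 4: 90 = 90
  host 5: 85 = 85
  host 6: 65 + 55 = 120
  host 7: 60 + 55 = 115
  host 8: 50 = 50
Every load is within 120 GB, so 8 hosts suffice.

Yes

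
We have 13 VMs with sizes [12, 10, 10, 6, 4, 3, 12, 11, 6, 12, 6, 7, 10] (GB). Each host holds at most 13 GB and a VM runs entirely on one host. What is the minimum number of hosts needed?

Total = 12 + 12 + 12 + 11 + 10 + 10 + 10 + 7 + 6 + 6 + 6 + 4 + 3 = 109 GB.
Lower bound: ⌈109/13⌉ = 9 hosts.
A packing using 10 hosts:
  host 1: 12 = 12
  host 2: 12 = 12
  host 3: 12 = 12
  host 4: 11 = 11
  host 5: 10 + 3 = 13
  host 6: 10 = 10
  host 7: 10 = 10
  host 8: 7 + 6 = 13
  host 9: 6 + 6 = 12
  host 10: 4 = 4
No arrangement into 9 hosts stays within capacity, so 10 is optimal.

10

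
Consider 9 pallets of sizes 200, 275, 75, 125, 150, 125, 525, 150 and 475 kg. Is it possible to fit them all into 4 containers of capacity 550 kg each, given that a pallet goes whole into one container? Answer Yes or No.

Yes

A valid assignment using 4 containers:
  container 1: 525 = 525
  container 2: 475 + 75 = 550
  container 3: 275 + 200 = 475
  container 4: 150 + 150 + 125 + 125 = 550
Every load is within 550 kg, so 4 containers suffice.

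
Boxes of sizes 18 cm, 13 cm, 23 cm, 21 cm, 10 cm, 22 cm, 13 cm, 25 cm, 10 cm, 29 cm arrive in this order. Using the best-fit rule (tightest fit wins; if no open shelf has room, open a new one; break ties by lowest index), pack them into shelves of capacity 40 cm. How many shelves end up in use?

6

  18 → shelf 1 (new)  [load 18/40]
  13 → shelf 1  [load 31/40]
  23 → shelf 2 (new)  [load 23/40]
  21 → shelf 3 (new)  [load 21/40]
  10 → shelf 2  [load 33/40]
  22 → shelf 4 (new)  [load 22/40]
  13 → shelf 4  [load 35/40]
  25 → shelf 5 (new)  [load 25/40]
  10 → shelf 5  [load 35/40]
  29 → shelf 6 (new)  [load 29/40]
6 shelves opened.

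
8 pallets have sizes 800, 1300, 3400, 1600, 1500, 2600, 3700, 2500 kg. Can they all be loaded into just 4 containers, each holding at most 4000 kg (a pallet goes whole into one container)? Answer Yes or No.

No

Total = 17400 kg; ⌈17400/4000⌉ = 5.
At least 5 containers are required, but only 4 are allowed.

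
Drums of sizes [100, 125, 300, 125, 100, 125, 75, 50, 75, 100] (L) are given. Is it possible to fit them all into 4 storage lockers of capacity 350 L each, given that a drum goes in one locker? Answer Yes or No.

Yes

A valid assignment using 4 storage lockers:
  locker 1: 300 + 50 = 350
  locker 2: 125 + 125 + 100 = 350
  locker 3: 125 + 100 + 100 = 325
  locker 4: 75 + 75 = 150
Every load is within 350 L, so 4 storage lockers suffice.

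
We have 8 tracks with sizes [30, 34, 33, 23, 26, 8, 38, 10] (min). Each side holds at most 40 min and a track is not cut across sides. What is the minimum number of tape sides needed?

6

Total = 38 + 34 + 33 + 30 + 26 + 23 + 10 + 8 = 202 min.
Lower bound: ⌈202/40⌉ = 6 tape sides.
A packing using 6 tape sides:
  side 1: 38 = 38
  side 2: 34 = 34
  side 3: 33 = 33
  side 4: 30 + 10 = 40
  side 5: 26 + 8 = 34
  side 6: 23 = 23
This matches the lower bound, so 6 is optimal.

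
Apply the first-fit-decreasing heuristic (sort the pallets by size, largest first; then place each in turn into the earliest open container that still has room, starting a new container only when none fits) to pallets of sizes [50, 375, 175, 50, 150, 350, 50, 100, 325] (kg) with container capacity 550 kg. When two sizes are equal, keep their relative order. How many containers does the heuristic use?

3

Sorted descending: 375, 350, 325, 175, 150, 100, 50, 50, 50.
  375 → container 1 (new)  [load 375/550]
  350 → container 2 (new)  [load 350/550]
  325 → container 3 (new)  [load 325/550]
  175 → container 1  [load 550/550]
  150 → container 2  [load 500/550]
  100 → container 3  [load 425/550]
  50 → container 2  [load 550/550]
  50 → container 3  [load 475/550]
  50 → container 3  [load 525/550]
3 containers opened.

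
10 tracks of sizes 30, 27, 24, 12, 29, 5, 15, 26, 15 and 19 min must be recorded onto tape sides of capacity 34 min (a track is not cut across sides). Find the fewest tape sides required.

7

Total = 30 + 29 + 27 + 26 + 24 + 19 + 15 + 15 + 12 + 5 = 202 min.
Lower bound: ⌈202/34⌉ = 6 tape sides.
A packing using 7 tape sides:
  side 1: 30 = 30
  side 2: 29 + 5 = 34
  side 3: 27 = 27
  side 4: 26 = 26
  side 5: 24 = 24
  side 6: 19 + 15 = 34
  side 7: 15 + 12 = 27
No arrangement into 6 tape sides stays within capacity, so 7 is optimal.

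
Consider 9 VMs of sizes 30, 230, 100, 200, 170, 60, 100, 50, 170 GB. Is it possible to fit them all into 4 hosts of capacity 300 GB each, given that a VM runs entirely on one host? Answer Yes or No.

A valid assignment using 4 hosts:
  host 1: 230 + 60 = 290
  host 2: 200 + 100 = 300
  host 3: 170 + 100 + 30 = 300
  host 4: 170 + 50 = 220
Every load is within 300 GB, so 4 hosts suffice.

Yes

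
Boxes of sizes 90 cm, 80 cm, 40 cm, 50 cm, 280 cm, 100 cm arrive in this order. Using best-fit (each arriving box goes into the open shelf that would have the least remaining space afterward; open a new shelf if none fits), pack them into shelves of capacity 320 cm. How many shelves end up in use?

3

  90 → shelf 1 (new)  [load 90/320]
  80 → shelf 1  [load 170/320]
  40 → shelf 1  [load 210/320]
  50 → shelf 1  [load 260/320]
  280 → shelf 2 (new)  [load 280/320]
  100 → shelf 3 (new)  [load 100/320]
3 shelves opened.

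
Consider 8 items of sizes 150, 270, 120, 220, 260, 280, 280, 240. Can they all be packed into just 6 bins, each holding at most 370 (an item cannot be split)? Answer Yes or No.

A valid assignment using 6 bins:
  bin 1: 280 = 280
  bin 2: 280 = 280
  bin 3: 270 = 270
  bin 4: 260 = 260
  bin 5: 240 + 120 = 360
  bin 6: 220 + 150 = 370
Every load is within 370, so 6 bins suffice.

Yes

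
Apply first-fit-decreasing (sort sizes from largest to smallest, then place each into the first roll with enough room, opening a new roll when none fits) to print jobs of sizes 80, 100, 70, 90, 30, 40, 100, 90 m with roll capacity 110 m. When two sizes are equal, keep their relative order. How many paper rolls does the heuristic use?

6

Sorted descending: 100, 100, 90, 90, 80, 70, 40, 30.
  100 → roll 1 (new)  [load 100/110]
  100 → roll 2 (new)  [load 100/110]
  90 → roll 3 (new)  [load 90/110]
  90 → roll 4 (new)  [load 90/110]
  80 → roll 5 (new)  [load 80/110]
  70 → roll 6 (new)  [load 70/110]
  40 → roll 6  [load 110/110]
  30 → roll 5  [load 110/110]
6 paper rolls opened.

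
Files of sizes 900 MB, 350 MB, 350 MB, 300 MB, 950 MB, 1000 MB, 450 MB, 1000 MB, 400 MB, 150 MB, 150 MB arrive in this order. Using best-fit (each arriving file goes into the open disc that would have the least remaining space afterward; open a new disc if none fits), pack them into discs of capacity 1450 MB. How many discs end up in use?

  900 → disc 1 (new)  [load 900/1450]
  350 → disc 1  [load 1250/1450]
  350 → disc 2 (new)  [load 350/1450]
  300 → disc 2  [load 650/1450]
  950 → disc 3 (new)  [load 950/1450]
  1000 → disc 4 (new)  [load 1000/1450]
  450 → disc 4  [load 1450/1450]
  1000 → disc 5 (new)  [load 1000/1450]
  400 → disc 5  [load 1400/1450]
  150 → disc 1  [load 1400/1450]
  150 → disc 3  [load 1100/1450]
5 discs opened.

5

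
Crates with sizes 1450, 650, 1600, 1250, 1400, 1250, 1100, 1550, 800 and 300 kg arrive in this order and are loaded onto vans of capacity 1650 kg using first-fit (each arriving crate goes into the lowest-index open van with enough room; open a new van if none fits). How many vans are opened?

  1450 → van 1 (new)  [load 1450/1650]
  650 → van 2 (new)  [load 650/1650]
  1600 → van 3 (new)  [load 1600/1650]
  1250 → van 4 (new)  [load 1250/1650]
  1400 → van 5 (new)  [load 1400/1650]
  1250 → van 6 (new)  [load 1250/1650]
  1100 → van 7 (new)  [load 1100/1650]
  1550 → van 8 (new)  [load 1550/1650]
  800 → van 2  [load 1450/1650]
  300 → van 4  [load 1550/1650]
8 vans opened.

8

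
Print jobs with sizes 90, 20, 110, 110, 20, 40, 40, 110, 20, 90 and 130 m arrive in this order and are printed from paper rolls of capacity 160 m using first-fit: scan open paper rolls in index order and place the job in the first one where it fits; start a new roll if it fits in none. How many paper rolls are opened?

  90 → roll 1 (new)  [load 90/160]
  20 → roll 1  [load 110/160]
  110 → roll 2 (new)  [load 110/160]
  110 → roll 3 (new)  [load 110/160]
  20 → roll 1  [load 130/160]
  40 → roll 2  [load 150/160]
  40 → roll 3  [load 150/160]
  110 → roll 4 (new)  [load 110/160]
  20 → roll 1  [load 150/160]
  90 → roll 5 (new)  [load 90/160]
  130 → roll 6 (new)  [load 130/160]
6 paper rolls opened.

6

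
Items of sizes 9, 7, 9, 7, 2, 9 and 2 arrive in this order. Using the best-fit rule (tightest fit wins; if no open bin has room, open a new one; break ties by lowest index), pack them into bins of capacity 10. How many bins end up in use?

  9 → bin 1 (new)  [load 9/10]
  7 → bin 2 (new)  [load 7/10]
  9 → bin 3 (new)  [load 9/10]
  7 → bin 4 (new)  [load 7/10]
  2 → bin 2  [load 9/10]
  9 → bin 5 (new)  [load 9/10]
  2 → bin 4  [load 9/10]
5 bins opened.

5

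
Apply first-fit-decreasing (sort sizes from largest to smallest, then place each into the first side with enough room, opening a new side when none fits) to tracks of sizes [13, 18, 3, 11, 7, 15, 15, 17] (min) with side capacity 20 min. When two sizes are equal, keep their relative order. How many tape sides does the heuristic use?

6

Sorted descending: 18, 17, 15, 15, 13, 11, 7, 3.
  18 → side 1 (new)  [load 18/20]
  17 → side 2 (new)  [load 17/20]
  15 → side 3 (new)  [load 15/20]
  15 → side 4 (new)  [load 15/20]
  13 → side 5 (new)  [load 13/20]
  11 → side 6 (new)  [load 11/20]
  7 → side 5  [load 20/20]
  3 → side 2  [load 20/20]
6 tape sides opened.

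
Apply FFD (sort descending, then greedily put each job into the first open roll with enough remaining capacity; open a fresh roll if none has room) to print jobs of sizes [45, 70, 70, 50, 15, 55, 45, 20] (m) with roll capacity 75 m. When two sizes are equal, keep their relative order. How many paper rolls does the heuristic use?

Sorted descending: 70, 70, 55, 50, 45, 45, 20, 15.
  70 → roll 1 (new)  [load 70/75]
  70 → roll 2 (new)  [load 70/75]
  55 → roll 3 (new)  [load 55/75]
  50 → roll 4 (new)  [load 50/75]
  45 → roll 5 (new)  [load 45/75]
  45 → roll 6 (new)  [load 45/75]
  20 → roll 3  [load 75/75]
  15 → roll 4  [load 65/75]
6 paper rolls opened.

6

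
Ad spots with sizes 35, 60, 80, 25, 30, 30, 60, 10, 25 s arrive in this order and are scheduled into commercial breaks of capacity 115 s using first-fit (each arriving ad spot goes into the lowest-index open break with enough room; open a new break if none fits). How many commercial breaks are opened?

4

  35 → break 1 (new)  [load 35/115]
  60 → break 1  [load 95/115]
  80 → break 2 (new)  [load 80/115]
  25 → break 2  [load 105/115]
  30 → break 3 (new)  [load 30/115]
  30 → break 3  [load 60/115]
  60 → break 4 (new)  [load 60/115]
  10 → break 1  [load 105/115]
  25 → break 3  [load 85/115]
4 commercial breaks opened.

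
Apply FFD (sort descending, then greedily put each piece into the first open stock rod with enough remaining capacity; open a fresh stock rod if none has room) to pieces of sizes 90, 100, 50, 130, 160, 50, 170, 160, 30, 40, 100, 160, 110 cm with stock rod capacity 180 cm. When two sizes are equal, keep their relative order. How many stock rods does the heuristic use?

Sorted descending: 170, 160, 160, 160, 130, 110, 100, 100, 90, 50, 50, 40, 30.
  170 → stock rod 1 (new)  [load 170/180]
  160 → stock rod 2 (new)  [load 160/180]
  160 → stock rod 3 (new)  [load 160/180]
  160 → stock rod 4 (new)  [load 160/180]
  130 → stock rod 5 (new)  [load 130/180]
  110 → stock rod 6 (new)  [load 110/180]
  100 → stock rod 7 (new)  [load 100/180]
  100 → stock rod 8 (new)  [load 100/180]
  90 → stock rod 9 (new)  [load 90/180]
  50 → stock rod 5  [load 180/180]
  50 → stock rod 6  [load 160/180]
  40 → stock rod 7  [load 140/180]
  30 → stock rod 7  [load 170/180]
9 stock rods opened.

9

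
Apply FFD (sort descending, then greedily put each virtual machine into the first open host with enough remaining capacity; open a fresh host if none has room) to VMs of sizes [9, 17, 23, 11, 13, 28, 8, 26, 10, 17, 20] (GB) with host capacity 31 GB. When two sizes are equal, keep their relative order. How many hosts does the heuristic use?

Sorted descending: 28, 26, 23, 20, 17, 17, 13, 11, 10, 9, 8.
  28 → host 1 (new)  [load 28/31]
  26 → host 2 (new)  [load 26/31]
  23 → host 3 (new)  [load 23/31]
  20 → host 4 (new)  [load 20/31]
  17 → host 5 (new)  [load 17/31]
  17 → host 6 (new)  [load 17/31]
  13 → host 5  [load 30/31]
  11 → host 4  [load 31/31]
  10 → host 6  [load 27/31]
  9 → host 7 (new)  [load 9/31]
  8 → host 3  [load 31/31]
7 hosts opened.

7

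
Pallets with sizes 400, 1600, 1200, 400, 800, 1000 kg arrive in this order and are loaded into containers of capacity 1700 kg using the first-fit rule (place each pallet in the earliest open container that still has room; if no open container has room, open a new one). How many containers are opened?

4

  400 → container 1 (new)  [load 400/1700]
  1600 → container 2 (new)  [load 1600/1700]
  1200 → container 1  [load 1600/1700]
  400 → container 3 (new)  [load 400/1700]
  800 → container 3  [load 1200/1700]
  1000 → container 4 (new)  [load 1000/1700]
4 containers opened.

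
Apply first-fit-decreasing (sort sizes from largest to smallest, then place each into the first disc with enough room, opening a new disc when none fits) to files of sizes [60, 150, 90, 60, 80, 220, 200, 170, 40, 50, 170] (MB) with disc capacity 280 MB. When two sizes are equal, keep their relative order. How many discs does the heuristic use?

5

Sorted descending: 220, 200, 170, 170, 150, 90, 80, 60, 60, 50, 40.
  220 → disc 1 (new)  [load 220/280]
  200 → disc 2 (new)  [load 200/280]
  170 → disc 3 (new)  [load 170/280]
  170 → disc 4 (new)  [load 170/280]
  150 → disc 5 (new)  [load 150/280]
  90 → disc 3  [load 260/280]
  80 → disc 2  [load 280/280]
  60 → disc 1  [load 280/280]
  60 → disc 4  [load 230/280]
  50 → disc 4  [load 280/280]
  40 → disc 5  [load 190/280]
5 discs opened.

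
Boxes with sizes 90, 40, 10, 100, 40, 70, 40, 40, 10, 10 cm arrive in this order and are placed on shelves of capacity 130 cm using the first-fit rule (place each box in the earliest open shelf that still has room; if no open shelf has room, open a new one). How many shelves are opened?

  90 → shelf 1 (new)  [load 90/130]
  40 → shelf 1  [load 130/130]
  10 → shelf 2 (new)  [load 10/130]
  100 → shelf 2  [load 110/130]
  40 → shelf 3 (new)  [load 40/130]
  70 → shelf 3  [load 110/130]
  40 → shelf 4 (new)  [load 40/130]
  40 → shelf 4  [load 80/130]
  10 → shelf 2  [load 120/130]
  10 → shelf 2  [load 130/130]
4 shelves opened.

4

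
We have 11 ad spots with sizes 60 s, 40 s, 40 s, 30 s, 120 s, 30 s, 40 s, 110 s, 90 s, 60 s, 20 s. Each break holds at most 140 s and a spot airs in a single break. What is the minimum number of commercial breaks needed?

Total = 120 + 110 + 90 + 60 + 60 + 40 + 40 + 40 + 30 + 30 + 20 = 640 s.
Lower bound: ⌈640/140⌉ = 5 commercial breaks.
A packing using 5 commercial breaks:
  break 1: 120 + 20 = 140
  break 2: 110 + 30 = 140
  break 3: 90 + 40 = 130
  break 4: 60 + 60 = 120
  break 5: 40 + 40 + 30 = 110
This matches the lower bound, so 5 is optimal.

5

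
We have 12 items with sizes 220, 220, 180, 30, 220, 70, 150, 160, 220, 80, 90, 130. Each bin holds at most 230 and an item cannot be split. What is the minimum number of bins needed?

8

Total = 220 + 220 + 220 + 220 + 180 + 160 + 150 + 130 + 90 + 80 + 70 + 30 = 1770.
Lower bound: ⌈1770/230⌉ = 8 bins.
A packing using 8 bins:
  bin 1: 220 = 220
  bin 2: 220 = 220
  bin 3: 220 = 220
  bin 4: 220 = 220
  bin 5: 180 + 30 = 210
  bin 6: 160 + 70 = 230
  bin 7: 150 + 80 = 230
  bin 8: 130 + 90 = 220
This matches the lower bound, so 8 is optimal.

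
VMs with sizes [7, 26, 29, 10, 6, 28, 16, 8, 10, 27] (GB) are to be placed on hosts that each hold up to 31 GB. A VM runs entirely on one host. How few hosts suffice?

6

Total = 29 + 28 + 27 + 26 + 16 + 10 + 10 + 8 + 7 + 6 = 167 GB.
Lower bound: ⌈167/31⌉ = 6 hosts.
A packing using 6 hosts:
  host 1: 29 = 29
  host 2: 28 = 28
  host 3: 27 = 27
  host 4: 26 = 26
  host 5: 16 + 10 = 26
  host 6: 10 + 8 + 7 + 6 = 31
This matches the lower bound, so 6 is optimal.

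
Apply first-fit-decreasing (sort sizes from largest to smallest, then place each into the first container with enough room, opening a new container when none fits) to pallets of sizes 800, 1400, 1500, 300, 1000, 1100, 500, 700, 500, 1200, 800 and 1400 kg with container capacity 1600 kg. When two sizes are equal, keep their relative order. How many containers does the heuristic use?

8

Sorted descending: 1500, 1400, 1400, 1200, 1100, 1000, 800, 800, 700, 500, 500, 300.
  1500 → container 1 (new)  [load 1500/1600]
  1400 → container 2 (new)  [load 1400/1600]
  1400 → container 3 (new)  [load 1400/1600]
  1200 → container 4 (new)  [load 1200/1600]
  1100 → container 5 (new)  [load 1100/1600]
  1000 → container 6 (new)  [load 1000/1600]
  800 → container 7 (new)  [load 800/1600]
  800 → container 7  [load 1600/1600]
  700 → container 8 (new)  [load 700/1600]
  500 → container 5  [load 1600/1600]
  500 → container 6  [load 1500/1600]
  300 → container 4  [load 1500/1600]
8 containers opened.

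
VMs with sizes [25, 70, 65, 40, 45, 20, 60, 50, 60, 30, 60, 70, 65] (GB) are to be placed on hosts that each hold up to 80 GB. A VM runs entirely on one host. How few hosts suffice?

10

Total = 70 + 70 + 65 + 65 + 60 + 60 + 60 + 50 + 45 + 40 + 30 + 25 + 20 = 660 GB.
Lower bound: ⌈660/80⌉ = 9 hosts.
A packing using 10 hosts:
  host 1: 70 = 70
  host 2: 70 = 70
  host 3: 65 = 65
  host 4: 65 = 65
  host 5: 60 + 20 = 80
  host 6: 60 = 60
  host 7: 60 = 60
  host 8: 50 + 30 = 80
  host 9: 45 + 25 = 70
  host 10: 40 = 40
No arrangement into 9 hosts stays within capacity, so 10 is optimal.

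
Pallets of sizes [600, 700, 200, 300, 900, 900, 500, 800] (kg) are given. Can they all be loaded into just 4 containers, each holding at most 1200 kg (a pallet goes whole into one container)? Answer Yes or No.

Total = 4900 kg; ⌈4900/1200⌉ = 5.
At least 5 containers are required, but only 4 are allowed.

No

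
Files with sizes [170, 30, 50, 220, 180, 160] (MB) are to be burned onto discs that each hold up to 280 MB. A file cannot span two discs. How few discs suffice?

Total = 220 + 180 + 170 + 160 + 50 + 30 = 810 MB.
Lower bound: ⌈810/280⌉ = 3 discs.
Also, 4 files each exceed 140 MB, and no two of those can share a disc, so at least 4 discs are needed.
A packing using 4 discs:
  disc 1: 220 + 50 = 270
  disc 2: 180 + 30 = 210
  disc 3: 170 = 170
  disc 4: 160 = 160
This matches the lower bound, so 4 is optimal.

4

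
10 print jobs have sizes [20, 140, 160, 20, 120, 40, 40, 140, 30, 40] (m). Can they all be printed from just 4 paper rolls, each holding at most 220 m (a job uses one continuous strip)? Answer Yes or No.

Yes

A valid assignment using 4 paper rolls:
  roll 1: 160 + 40 + 20 = 220
  roll 2: 140 + 40 + 40 = 220
  roll 3: 140 + 30 + 20 = 190
  roll 4: 120 = 120
Every load is within 220 m, so 4 paper rolls suffice.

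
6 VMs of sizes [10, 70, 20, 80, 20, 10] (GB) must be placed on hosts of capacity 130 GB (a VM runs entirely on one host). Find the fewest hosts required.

2

Total = 80 + 70 + 20 + 20 + 10 + 10 = 210 GB.
Lower bound: ⌈210/130⌉ = 2 hosts.
A packing using 2 hosts:
  host 1: 80 + 20 + 20 + 10 = 130
  host 2: 70 + 10 = 80
This matches the lower bound, so 2 is optimal.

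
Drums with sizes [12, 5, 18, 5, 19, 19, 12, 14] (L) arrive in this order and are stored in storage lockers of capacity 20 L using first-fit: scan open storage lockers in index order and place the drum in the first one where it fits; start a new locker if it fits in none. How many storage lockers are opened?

  12 → locker 1 (new)  [load 12/20]
  5 → locker 1  [load 17/20]
  18 → locker 2 (new)  [load 18/20]
  5 → locker 3 (new)  [load 5/20]
  19 → locker 4 (new)  [load 19/20]
  19 → locker 5 (new)  [load 19/20]
  12 → locker 3  [load 17/20]
  14 → locker 6 (new)  [load 14/20]
6 storage lockers opened.

6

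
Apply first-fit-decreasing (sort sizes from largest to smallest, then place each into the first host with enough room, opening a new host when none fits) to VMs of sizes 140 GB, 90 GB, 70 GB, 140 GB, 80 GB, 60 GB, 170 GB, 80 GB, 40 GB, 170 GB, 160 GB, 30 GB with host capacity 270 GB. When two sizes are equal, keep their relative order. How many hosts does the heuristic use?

5

Sorted descending: 170, 170, 160, 140, 140, 90, 80, 80, 70, 60, 40, 30.
  170 → host 1 (new)  [load 170/270]
  170 → host 2 (new)  [load 170/270]
  160 → host 3 (new)  [load 160/270]
  140 → host 4 (new)  [load 140/270]
  140 → host 5 (new)  [load 140/270]
  90 → host 1  [load 260/270]
  80 → host 2  [load 250/270]
  80 → host 3  [load 240/270]
  70 → host 4  [load 210/270]
  60 → host 4  [load 270/270]
  40 → host 5  [load 180/270]
  30 → host 3  [load 270/270]
5 hosts opened.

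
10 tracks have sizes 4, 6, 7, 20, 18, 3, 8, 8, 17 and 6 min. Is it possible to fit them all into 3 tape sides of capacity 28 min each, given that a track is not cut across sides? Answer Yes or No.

No

Total = 97 min; ⌈97/28⌉ = 4.
At least 4 tape sides are required, but only 3 are allowed.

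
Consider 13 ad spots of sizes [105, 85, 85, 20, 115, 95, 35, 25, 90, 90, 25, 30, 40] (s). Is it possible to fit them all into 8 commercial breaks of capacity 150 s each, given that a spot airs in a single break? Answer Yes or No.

Yes

A valid assignment using 7 commercial breaks:
  break 1: 115 + 35 = 150
  break 2: 105 + 40 = 145
  break 3: 95 + 30 + 25 = 150
  break 4: 90 + 25 + 20 = 135
  break 5: 90 = 90
  break 6: 85 = 85
  break 7: 85 = 85
That uses only 7 ≤ 8, so 8 commercial breaks are enough.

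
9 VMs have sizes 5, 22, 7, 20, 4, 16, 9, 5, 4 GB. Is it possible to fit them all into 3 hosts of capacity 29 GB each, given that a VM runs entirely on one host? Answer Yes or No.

No

Total = 92 GB; ⌈92/29⌉ = 4.
At least 4 hosts are required, but only 3 are allowed.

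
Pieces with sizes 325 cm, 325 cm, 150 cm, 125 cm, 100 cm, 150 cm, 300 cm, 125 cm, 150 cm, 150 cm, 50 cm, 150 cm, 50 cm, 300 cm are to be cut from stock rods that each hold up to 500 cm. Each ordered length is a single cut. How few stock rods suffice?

Total = 325 + 325 + 300 + 300 + 150 + 150 + 150 + 150 + 150 + 125 + 125 + 100 + 50 + 50 = 2450 cm.
Lower bound: ⌈2450/500⌉ = 5 stock rods.
A packing using 5 stock rods:
  stock rod 1: 325 + 150 = 475
  stock rod 2: 325 + 150 = 475
  stock rod 3: 300 + 150 + 50 = 500
  stock rod 4: 300 + 150 + 50 = 500
  stock rod 5: 150 + 125 + 125 + 100 = 500
This matches the lower bound, so 5 is optimal.

5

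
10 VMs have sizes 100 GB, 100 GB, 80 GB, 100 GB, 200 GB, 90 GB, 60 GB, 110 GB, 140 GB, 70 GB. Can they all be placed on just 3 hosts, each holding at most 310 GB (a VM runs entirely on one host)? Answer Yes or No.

No

Total = 1050 GB; ⌈1050/310⌉ = 4.
At least 4 hosts are required, but only 3 are allowed.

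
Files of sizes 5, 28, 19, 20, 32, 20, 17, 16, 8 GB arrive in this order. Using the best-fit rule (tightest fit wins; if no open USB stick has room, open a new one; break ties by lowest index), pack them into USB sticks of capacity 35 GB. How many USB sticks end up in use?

6

  5 → USB stick 1 (new)  [load 5/35]
  28 → USB stick 1  [load 33/35]
  19 → USB stick 2 (new)  [load 19/35]
  20 → USB stick 3 (new)  [load 20/35]
  32 → USB stick 4 (new)  [load 32/35]
  20 → USB stick 5 (new)  [load 20/35]
  17 → USB stick 6 (new)  [load 17/35]
  16 → USB stick 2  [load 35/35]
  8 → USB stick 3  [load 28/35]
6 USB sticks opened.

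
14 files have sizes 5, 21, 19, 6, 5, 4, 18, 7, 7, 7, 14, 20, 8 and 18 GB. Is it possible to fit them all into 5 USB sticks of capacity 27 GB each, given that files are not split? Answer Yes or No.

No

Total = 159 GB; ⌈159/27⌉ = 6.
At least 6 USB sticks are required, but only 5 are allowed.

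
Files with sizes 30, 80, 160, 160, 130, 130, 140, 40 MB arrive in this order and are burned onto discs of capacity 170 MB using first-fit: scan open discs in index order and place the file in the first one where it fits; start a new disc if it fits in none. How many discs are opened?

6

  30 → disc 1 (new)  [load 30/170]
  80 → disc 1  [load 110/170]
  160 → disc 2 (new)  [load 160/170]
  160 → disc 3 (new)  [load 160/170]
  130 → disc 4 (new)  [load 130/170]
  130 → disc 5 (new)  [load 130/170]
  140 → disc 6 (new)  [load 140/170]
  40 → disc 1  [load 150/170]
6 discs opened.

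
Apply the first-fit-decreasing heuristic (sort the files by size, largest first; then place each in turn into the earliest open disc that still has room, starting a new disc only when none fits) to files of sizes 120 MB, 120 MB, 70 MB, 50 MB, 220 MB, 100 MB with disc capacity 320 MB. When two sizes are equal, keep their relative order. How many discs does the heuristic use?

Sorted descending: 220, 120, 120, 100, 70, 50.
  220 → disc 1 (new)  [load 220/320]
  120 → disc 2 (new)  [load 120/320]
  120 → disc 2  [load 240/320]
  100 → disc 1  [load 320/320]
  70 → disc 2  [load 310/320]
  50 → disc 3 (new)  [load 50/320]
3 discs opened.

3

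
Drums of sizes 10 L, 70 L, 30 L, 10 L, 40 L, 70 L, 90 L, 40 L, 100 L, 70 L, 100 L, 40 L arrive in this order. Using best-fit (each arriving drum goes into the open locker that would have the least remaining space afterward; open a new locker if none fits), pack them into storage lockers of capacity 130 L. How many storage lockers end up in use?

6

  10 → locker 1 (new)  [load 10/130]
  70 → locker 1  [load 80/130]
  30 → locker 1  [load 110/130]
  10 → locker 1  [load 120/130]
  40 → locker 2 (new)  [load 40/130]
  70 → locker 2  [load 110/130]
  90 → locker 3 (new)  [load 90/130]
  40 → locker 3  [load 130/130]
  100 → locker 4 (new)  [load 100/130]
  70 → locker 5 (new)  [load 70/130]
  100 → locker 6 (new)  [load 100/130]
  40 → locker 5  [load 110/130]
6 storage lockers opened.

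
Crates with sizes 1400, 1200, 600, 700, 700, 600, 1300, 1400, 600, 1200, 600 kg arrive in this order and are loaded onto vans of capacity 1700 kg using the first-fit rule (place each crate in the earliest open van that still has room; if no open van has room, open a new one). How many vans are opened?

8

  1400 → van 1 (new)  [load 1400/1700]
  1200 → van 2 (new)  [load 1200/1700]
  600 → van 3 (new)  [load 600/1700]
  700 → van 3  [load 1300/1700]
  700 → van 4 (new)  [load 700/1700]
  600 → van 4  [load 1300/1700]
  1300 → van 5 (new)  [load 1300/1700]
  1400 → van 6 (new)  [load 1400/1700]
  600 → van 7 (new)  [load 600/1700]
  1200 → van 8 (new)  [load 1200/1700]
  600 → van 7  [load 1200/1700]
8 vans opened.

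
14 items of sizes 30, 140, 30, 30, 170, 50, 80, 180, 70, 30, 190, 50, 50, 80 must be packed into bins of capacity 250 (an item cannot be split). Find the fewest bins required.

Total = 190 + 180 + 170 + 140 + 80 + 80 + 70 + 50 + 50 + 50 + 30 + 30 + 30 + 30 = 1180.
Lower bound: ⌈1180/250⌉ = 5 bins.
A packing using 5 bins:
  bin 1: 190 + 50 = 240
  bin 2: 180 + 70 = 250
  bin 3: 170 + 80 = 250
  bin 4: 140 + 80 + 30 = 250
  bin 5: 50 + 50 + 30 + 30 + 30 = 190
This matches the lower bound, so 5 is optimal.

5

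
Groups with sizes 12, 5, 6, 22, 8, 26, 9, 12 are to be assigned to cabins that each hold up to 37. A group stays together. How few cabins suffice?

3

Total = 26 + 22 + 12 + 12 + 9 + 8 + 6 + 5 = 100.
Lower bound: ⌈100/37⌉ = 3 cabins.
A packing using 3 cabins:
  cabin 1: 26 + 9 = 35
  cabin 2: 22 + 12 = 34
  cabin 3: 12 + 8 + 6 + 5 = 31
This matches the lower bound, so 3 is optimal.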